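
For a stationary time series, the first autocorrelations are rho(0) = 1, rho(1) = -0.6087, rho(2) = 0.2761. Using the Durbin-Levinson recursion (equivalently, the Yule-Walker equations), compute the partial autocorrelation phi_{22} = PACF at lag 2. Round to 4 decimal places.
\phi_{22} = -0.1500

The PACF at lag k is phi_{kk}, the last component of the solution
to the Yule-Walker system G_k phi = r_k where
  (G_k)_{ij} = rho(|i - j|), (r_k)_i = rho(i), i,j = 1..k.
Equivalently, Durbin-Levinson gives phi_{kk} iteratively:
  phi_{11} = rho(1)
  phi_{kk} = [rho(k) - sum_{j=1..k-1} phi_{k-1,j} rho(k-j)]
            / [1 - sum_{j=1..k-1} phi_{k-1,j} rho(j)],
  phi_{k,j} = phi_{k-1,j} - phi_{kk} phi_{k-1,k-j},  j = 1..k-1.
Step k = 1:
  phi_11 = rho(1) = -0.6087.
Step k = 2:
  phi_22 = [rho(2) - phi_11 rho(1)] / [1 - phi_11 rho(1)] = [0.2761 - (-0.6087)(-0.6087)] / [1 - (-0.6087)(-0.6087)]
         = -0.09441569 / 0.62948431 = -0.15.
Therefore phi_{22} = -0.1500.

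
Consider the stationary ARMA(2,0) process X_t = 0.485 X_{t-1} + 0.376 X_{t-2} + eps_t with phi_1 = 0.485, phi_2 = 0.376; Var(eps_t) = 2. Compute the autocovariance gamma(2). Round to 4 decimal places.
\gamma(2) = 4.4302

Multiply the model equation by X_{t-k} and take expectations. With theta_0 = psi_0 = 1 and psi_j the MA(infinity) weights, this gives
  gamma(k) - sum_i phi_i gamma(k-i) = c_k,
  c_k = sigma^2 * sum_{j=k..q} theta_j psi_{j-k}   (c_k = 0 for k > q),
using gamma(-m) = gamma(m).
Pure AR (q = 0): c_0 = sigma^2 = 2, c_k = 0 for k >= 1.
Equations for k = 0, 1, 2 (AR order 2, c_2 = 0):
  (E0) gamma(0) = phi_1 gamma(1) + phi_2 gamma(2) + c_0
  (E1) gamma(1) = phi_1 gamma(0) + phi_2 gamma(1) + c_1
  (E2) gamma(2) = phi_1 gamma(1) + phi_2 gamma(0)
From (E1): gamma(1) = A gamma(0) + B with
  A = phi_1 / (1 - phi_2) = 0.485 / 0.624 = 0.777244,   B = c_1 / (1 - phi_2) = 0 / 0.624 = 0.
Insert (E2) into (E0): gamma(0) (1 - phi_2^2) = phi_1 (1 + phi_2) gamma(1) + c_0.
  phi_1 (1 + phi_2) = (0.485)(1.376) = 0.66736,   1 - phi_2^2 = 0.858624.
Replace gamma(1) by A gamma(0) + B and collect gamma(0):
  gamma(0) [0.858624 - (0.66736)(0.777244)] = c_0 = 2
  gamma(0) * 0.339923 = 2
  gamma(0) = 2 / 0.339923 = 5.88369.
  gamma(1) = A gamma(0) = (0.777244)(5.88369) = 4.573061.
  gamma(2) = phi_1 gamma(1) + phi_2 gamma(0) = (0.485)(4.573061) + (0.376)(5.88369) = 4.430202.
Therefore gamma(2) = 4.4302 (to 4 decimal places).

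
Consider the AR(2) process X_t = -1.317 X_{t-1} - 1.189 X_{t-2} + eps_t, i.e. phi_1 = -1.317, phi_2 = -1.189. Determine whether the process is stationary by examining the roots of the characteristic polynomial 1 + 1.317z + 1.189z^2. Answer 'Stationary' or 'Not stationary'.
\text{Not stationary}

The AR(p) characteristic polynomial is P(z) = 1 + 1.317z + 1.189z^2.
Stationarity requires all roots to lie outside the unit circle, i.e. |z| > 1 for every root.
Set 1 + (1.317) z + (1.189) z^2 = 0, i.e. a z^2 + b z + c = 0 with a = 1.189, b = 1.317, c = 1.
Discriminant D = b^2 - 4ac = (1.317)^2 - 4*(1.189)*1 = 1.734489 - (4.756) = -3.021511.
D < 0, so the roots are the complex-conjugate pair z = (-b +/- i sqrt(-D)) / (2a) = -0.5538 +/- 0.731i.
For a conjugate pair |z|^2 = z * conj(z) = (product of roots) = c/a = 1/(1.189) = 0.841043, so |z| = sqrt(0.841043) = 0.9171 for both roots.
Moduli of all roots: 0.9171, 0.9171.
All moduli strictly greater than 1? No.
Verdict: Not stationary.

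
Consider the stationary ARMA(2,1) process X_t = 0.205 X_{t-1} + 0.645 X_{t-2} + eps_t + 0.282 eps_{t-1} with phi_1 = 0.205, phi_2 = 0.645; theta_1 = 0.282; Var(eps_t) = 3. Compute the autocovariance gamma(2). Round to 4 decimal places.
\gamma(2) = 8.7563

Multiply the model equation by X_{t-k} and take expectations. With theta_0 = psi_0 = 1 and psi_j the MA(infinity) weights, this gives
  gamma(k) - sum_i phi_i gamma(k-i) = c_k,
  c_k = sigma^2 * sum_{j=k..q} theta_j psi_{j-k}   (c_k = 0 for k > q),
using gamma(-m) = gamma(m).
psi-weights needed (psi_j = theta_j + sum_i phi_i psi_{j-i}):
  psi_1 = theta_1 + phi_1 = 0.282 + (0.205) = 0.487
Right-hand sides:
  c_0 = sigma^2 (1 + theta_1 psi_1) = 3 * (1 + (0.282)(0.487)) = 3 * 1.137334 = 3.412002
  c_1 = sigma^2 theta_1 = 3 * (0.282) = 0.846
  c_2 = 0
Equations for k = 0, 1, 2 (AR order 2, c_2 = 0):
  (E0) gamma(0) = phi_1 gamma(1) + phi_2 gamma(2) + c_0
  (E1) gamma(1) = phi_1 gamma(0) + phi_2 gamma(1) + c_1
  (E2) gamma(2) = phi_1 gamma(1) + phi_2 gamma(0)
From (E1): gamma(1) = A gamma(0) + B with
  A = phi_1 / (1 - phi_2) = 0.205 / 0.355 = 0.577465,   B = c_1 / (1 - phi_2) = 0.846 / 0.355 = 2.383099.
Insert (E2) into (E0): gamma(0) (1 - phi_2^2) = phi_1 (1 + phi_2) gamma(1) + c_0.
  phi_1 (1 + phi_2) = (0.205)(1.645) = 0.337225,   1 - phi_2^2 = 0.583975.
Replace gamma(1) by A gamma(0) + B and collect gamma(0):
  gamma(0) [0.583975 - (0.337225)(0.577465)] = (0.337225)(2.383099) + 3.412002
  gamma(0) * 0.389239 = 4.215642
  gamma(0) = 4.215642 / 0.389239 = 10.830461.
  gamma(1) = A gamma(0) + B = (0.577465)(10.830461) + (2.383099) = 8.637308.
  gamma(2) = phi_1 gamma(1) + phi_2 gamma(0) = (0.205)(8.637308) + (0.645)(10.830461) = 8.756295.
Therefore gamma(2) = 8.7563 (to 4 decimal places).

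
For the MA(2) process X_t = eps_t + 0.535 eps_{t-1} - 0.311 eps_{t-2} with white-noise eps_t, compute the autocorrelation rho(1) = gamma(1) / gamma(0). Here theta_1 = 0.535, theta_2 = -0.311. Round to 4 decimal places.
\rho(1) = 0.2665

For an MA(q) process with theta_0 = 1, the autocovariance is
  gamma(k) = sigma^2 * sum_{i=0..q-k} theta_i * theta_{i+k},
and rho(k) = gamma(k) / gamma(0). Sigma^2 cancels.
  numerator   = (1)*(0.535) + (0.535)*(-0.311) = 0.368615.
  denominator = (1)^2 + (0.535)^2 + (-0.311)^2 = 1.382946.
  rho(1) = 0.368615 / 1.382946 = 0.2665.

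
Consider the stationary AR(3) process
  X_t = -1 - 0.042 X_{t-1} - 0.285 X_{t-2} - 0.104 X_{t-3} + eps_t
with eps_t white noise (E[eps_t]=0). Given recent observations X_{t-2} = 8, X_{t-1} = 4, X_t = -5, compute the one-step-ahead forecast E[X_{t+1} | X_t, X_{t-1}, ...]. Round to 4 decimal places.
E[X_{t+1} \mid \mathcal F_t] = -2.7620

For an AR(p) model X_t = c + sum_i phi_i X_{t-i} + eps_t, the
one-step-ahead conditional mean is
  E[X_{t+1} | X_t, ...] = c + sum_i phi_i X_{t+1-i}.
Substitute known values:
  E[X_{t+1} | ...] = -1 + (-0.042) * (-5) + (-0.285) * (4) + (-0.104) * (8)
                   = -2.7620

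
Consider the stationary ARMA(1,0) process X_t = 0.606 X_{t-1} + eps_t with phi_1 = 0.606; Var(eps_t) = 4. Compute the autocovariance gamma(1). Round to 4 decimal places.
\gamma(1) = 3.8308

Multiply the model equation by X_{t-k} and take expectations. With theta_0 = psi_0 = 1 and psi_j the MA(infinity) weights, this gives
  gamma(k) - sum_i phi_i gamma(k-i) = c_k,
  c_k = sigma^2 * sum_{j=k..q} theta_j psi_{j-k}   (c_k = 0 for k > q),
using gamma(-m) = gamma(m).
Pure AR (q = 0): c_0 = sigma^2 = 4, c_k = 0 for k >= 1.
Equations for k = 0 and k = 1 (AR order 1):
  gamma(0) = phi_1 gamma(1) + c_0
  gamma(1) = phi_1 gamma(0) + c_1
Substituting the second into the first: gamma(0) (1 - phi_1^2) = c_0 + phi_1 c_1, so
  gamma(0) = c_0 / (1 - phi_1^2) = 4 / (1 - (0.606)^2) = 4 / 0.632764 = 6.321472.
  gamma(1) = phi_1 gamma(0) = (0.606)(6.321472) = 3.830812.
Therefore gamma(1) = 3.8308 (to 4 decimal places).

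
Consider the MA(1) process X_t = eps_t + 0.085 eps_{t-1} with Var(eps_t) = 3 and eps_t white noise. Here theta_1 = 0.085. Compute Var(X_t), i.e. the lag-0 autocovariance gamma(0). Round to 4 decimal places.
\gamma(0) = 3.0217

For an MA(q) process X_t = eps_t + sum_i theta_i eps_{t-i} with
Var(eps_t) = sigma^2, the variance is
  gamma(0) = sigma^2 * (1 + sum_i theta_i^2).
  sum_i theta_i^2 = (0.085)^2 = 0.007225.
  gamma(0) = 3 * (1 + 0.007225) = 3 * 1.007225 = 3.021675, which rounds to 3.0217.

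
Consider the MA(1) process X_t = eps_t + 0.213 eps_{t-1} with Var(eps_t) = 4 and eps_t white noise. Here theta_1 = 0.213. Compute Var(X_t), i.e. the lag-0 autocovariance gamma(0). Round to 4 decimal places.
\gamma(0) = 4.1815

For an MA(q) process X_t = eps_t + sum_i theta_i eps_{t-i} with
Var(eps_t) = sigma^2, the variance is
  gamma(0) = sigma^2 * (1 + sum_i theta_i^2).
  sum_i theta_i^2 = (0.213)^2 = 0.045369.
  gamma(0) = 4 * (1 + 0.045369) = 4 * 1.045369 = 4.181476, which rounds to 4.1815.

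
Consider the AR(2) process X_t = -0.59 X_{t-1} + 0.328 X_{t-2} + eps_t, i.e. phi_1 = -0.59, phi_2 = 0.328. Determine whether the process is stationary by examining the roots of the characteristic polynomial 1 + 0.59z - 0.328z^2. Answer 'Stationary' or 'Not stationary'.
\text{Stationary}

The AR(p) characteristic polynomial is P(z) = 1 + 0.59z - 0.328z^2.
Stationarity requires all roots to lie outside the unit circle, i.e. |z| > 1 for every root.
Set 1 + (0.59) z + (-0.328) z^2 = 0, i.e. a z^2 + b z + c = 0 with a = -0.328, b = 0.59, c = 1.
Discriminant D = b^2 - 4ac = (0.59)^2 - 4*(-0.328)*1 = 0.3481 - (-1.312) = 1.6601.
D >= 0, so the roots are real: z = (-b +/- sqrt(D)) / (2a) = (-0.59 +/- 1.288449) / (-0.656).
  z_1 = (-0.59 + 1.288449) / (-0.656) = -1.0647,   |z_1| = 1.0647.
  z_2 = (-0.59 - 1.288449) / (-0.656) = 2.8635,   |z_2| = 2.8635.
Moduli of all roots: 1.0647, 2.8635.
All moduli strictly greater than 1? Yes.
Verdict: Stationary.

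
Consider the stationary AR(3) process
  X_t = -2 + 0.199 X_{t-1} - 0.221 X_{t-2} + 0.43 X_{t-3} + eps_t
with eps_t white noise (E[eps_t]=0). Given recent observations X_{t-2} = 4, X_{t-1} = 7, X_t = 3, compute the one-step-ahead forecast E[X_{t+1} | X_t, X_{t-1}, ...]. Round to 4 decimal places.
E[X_{t+1} \mid \mathcal F_t] = -1.2300

For an AR(p) model X_t = c + sum_i phi_i X_{t-i} + eps_t, the
one-step-ahead conditional mean is
  E[X_{t+1} | X_t, ...] = c + sum_i phi_i X_{t+1-i}.
Substitute known values:
  E[X_{t+1} | ...] = -2 + (0.199) * (3) + (-0.221) * (7) + (0.43) * (4)
                   = -1.2300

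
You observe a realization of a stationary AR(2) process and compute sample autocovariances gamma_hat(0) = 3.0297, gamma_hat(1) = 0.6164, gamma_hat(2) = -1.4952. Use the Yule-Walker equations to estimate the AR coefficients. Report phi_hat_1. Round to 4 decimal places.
\hat\phi_{1} = 0.3170

The Yule-Walker equations for an AR(p) process read, in matrix form,
  Gamma_p phi = r_p,   with   (Gamma_p)_{ij} = gamma(|i - j|),
                       (r_p)_i = gamma(i),   i,j = 1..p.
Substitute the sample gammas (Toeplitz matrix and right-hand side of size 2):
  Gamma_p = [[3.0297, 0.6164], [0.6164, 3.0297]]
  r_p     = [0.6164, -1.4952]
Written out:
  3.0297 phi_1 + 0.6164 phi_2 = 0.6164
  0.6164 phi_1 + 3.0297 phi_2 = -1.4952
Solve by Cramer's rule:
  det = gamma(0)^2 - gamma(1)^2 = (3.0297)^2 - (0.6164)^2 = 9.17908209 - 0.37994896 = 8.79913313
  phi_hat_1 = [gamma(1) gamma(0) - gamma(1) gamma(2)] / det = [(0.6164)(3.0297) - (0.6164)(-1.4952)] / 8.79913313 = 2.78914836 / 8.79913313 = 0.317
  phi_hat_2 = [gamma(0) gamma(2) - gamma(1)^2] / det = [(3.0297)(-1.4952) - (0.6164)^2] / 8.79913313 = -4.9099564 / 8.79913313 = -0.558
So phi_hat = [0.3170, -0.5580].
Therefore phi_hat_1 = 0.3170.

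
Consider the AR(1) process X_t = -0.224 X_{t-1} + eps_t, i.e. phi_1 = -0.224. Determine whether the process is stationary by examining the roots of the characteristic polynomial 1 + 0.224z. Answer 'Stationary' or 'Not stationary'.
\text{Stationary}

The AR(p) characteristic polynomial is P(z) = 1 + 0.224z.
Stationarity requires all roots to lie outside the unit circle, i.e. |z| > 1 for every root.
This is linear in z: 1 + (0.224) z = 0  =>  z = -1/(0.224) = -4.464286,  |z| = 4.464286.
Moduli of all roots: 4.4643.
All moduli strictly greater than 1? Yes.
Verdict: Stationary.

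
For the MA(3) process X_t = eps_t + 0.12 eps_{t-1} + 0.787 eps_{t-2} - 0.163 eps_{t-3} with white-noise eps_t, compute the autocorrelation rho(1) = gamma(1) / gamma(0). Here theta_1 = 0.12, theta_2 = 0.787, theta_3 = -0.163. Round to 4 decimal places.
\rho(1) = 0.0519

For an MA(q) process with theta_0 = 1, the autocovariance is
  gamma(k) = sigma^2 * sum_{i=0..q-k} theta_i * theta_{i+k},
and rho(k) = gamma(k) / gamma(0). Sigma^2 cancels.
  numerator   = (1)*(0.12) + (0.12)*(0.787) + (0.787)*(-0.163) = 0.086159.
  denominator = (1)^2 + (0.12)^2 + (0.787)^2 + (-0.163)^2 = 1.660338.
  rho(1) = 0.086159 / 1.660338 = 0.0519.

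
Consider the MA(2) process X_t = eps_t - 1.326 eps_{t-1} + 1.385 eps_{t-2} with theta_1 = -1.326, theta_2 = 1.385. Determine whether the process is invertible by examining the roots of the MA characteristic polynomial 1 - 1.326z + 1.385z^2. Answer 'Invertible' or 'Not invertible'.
\text{Not invertible}

The MA(q) characteristic polynomial is P(z) = 1 - 1.326z + 1.385z^2.
Invertibility requires all roots to lie outside the unit circle, i.e. |z| > 1 for every root.
Set 1 + (-1.326) z + (1.385) z^2 = 0, i.e. a z^2 + b z + c = 0 with a = 1.385, b = -1.326, c = 1.
Discriminant D = b^2 - 4ac = (-1.326)^2 - 4*(1.385)*1 = 1.758276 - (5.54) = -3.781724.
D < 0, so the roots are the complex-conjugate pair z = (-b +/- i sqrt(-D)) / (2a) = 0.4787 +/- 0.702i.
For a conjugate pair |z|^2 = z * conj(z) = (product of roots) = c/a = 1/(1.385) = 0.722022, so |z| = sqrt(0.722022) = 0.8497 for both roots.
Moduli of all roots: 0.8497, 0.8497.
All moduli strictly greater than 1? No.
Verdict: Not invertible.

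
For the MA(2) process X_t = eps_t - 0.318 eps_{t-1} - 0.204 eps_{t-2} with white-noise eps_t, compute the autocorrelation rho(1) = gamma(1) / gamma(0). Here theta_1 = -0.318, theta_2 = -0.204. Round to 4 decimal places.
\rho(1) = -0.2215

For an MA(q) process with theta_0 = 1, the autocovariance is
  gamma(k) = sigma^2 * sum_{i=0..q-k} theta_i * theta_{i+k},
and rho(k) = gamma(k) / gamma(0). Sigma^2 cancels.
  numerator   = (1)*(-0.318) + (-0.318)*(-0.204) = -0.253128.
  denominator = (1)^2 + (-0.318)^2 + (-0.204)^2 = 1.14274.
  rho(1) = -0.253128 / 1.14274 = -0.2215.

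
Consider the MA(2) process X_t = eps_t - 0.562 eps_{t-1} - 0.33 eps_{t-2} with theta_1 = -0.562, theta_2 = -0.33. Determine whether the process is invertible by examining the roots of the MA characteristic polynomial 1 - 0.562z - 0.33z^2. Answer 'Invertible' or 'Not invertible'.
\text{Invertible}

The MA(q) characteristic polynomial is P(z) = 1 - 0.562z - 0.33z^2.
Invertibility requires all roots to lie outside the unit circle, i.e. |z| > 1 for every root.
Set 1 + (-0.562) z + (-0.33) z^2 = 0, i.e. a z^2 + b z + c = 0 with a = -0.33, b = -0.562, c = 1.
Discriminant D = b^2 - 4ac = (-0.562)^2 - 4*(-0.33)*1 = 0.315844 - (-1.32) = 1.635844.
D >= 0, so the roots are real: z = (-b +/- sqrt(D)) / (2a) = (0.562 +/- 1.279001) / (-0.66).
  z_1 = (0.562 + 1.279001) / (-0.66) = -2.7894,   |z_1| = 2.7894.
  z_2 = (0.562 - 1.279001) / (-0.66) = 1.0864,   |z_2| = 1.0864.
Moduli of all roots: 2.7894, 1.0864.
All moduli strictly greater than 1? Yes.
Verdict: Invertible.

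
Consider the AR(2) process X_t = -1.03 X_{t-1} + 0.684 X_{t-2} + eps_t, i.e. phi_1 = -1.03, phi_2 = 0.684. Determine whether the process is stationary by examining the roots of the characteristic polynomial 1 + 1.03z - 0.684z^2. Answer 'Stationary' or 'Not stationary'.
\text{Not stationary}

The AR(p) characteristic polynomial is P(z) = 1 + 1.03z - 0.684z^2.
Stationarity requires all roots to lie outside the unit circle, i.e. |z| > 1 for every root.
Set 1 + (1.03) z + (-0.684) z^2 = 0, i.e. a z^2 + b z + c = 0 with a = -0.684, b = 1.03, c = 1.
Discriminant D = b^2 - 4ac = (1.03)^2 - 4*(-0.684)*1 = 1.0609 - (-2.736) = 3.7969.
D >= 0, so the roots are real: z = (-b +/- sqrt(D)) / (2a) = (-1.03 +/- 1.948564) / (-1.368).
  z_1 = (-1.03 + 1.948564) / (-1.368) = -0.6715,   |z_1| = 0.6715.
  z_2 = (-1.03 - 1.948564) / (-1.368) = 2.1773,   |z_2| = 2.1773.
Moduli of all roots: 0.6715, 2.1773.
All moduli strictly greater than 1? No.
Verdict: Not stationary.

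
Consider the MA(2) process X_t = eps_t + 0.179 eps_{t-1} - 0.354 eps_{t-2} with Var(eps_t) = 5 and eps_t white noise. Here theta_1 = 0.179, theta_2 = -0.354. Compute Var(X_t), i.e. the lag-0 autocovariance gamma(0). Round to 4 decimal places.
\gamma(0) = 5.7868

For an MA(q) process X_t = eps_t + sum_i theta_i eps_{t-i} with
Var(eps_t) = sigma^2, the variance is
  gamma(0) = sigma^2 * (1 + sum_i theta_i^2).
  sum_i theta_i^2 = (0.179)^2 + (-0.354)^2 = 0.032041 + 0.125316 = 0.157357.
  gamma(0) = 5 * (1 + 0.157357) = 5 * 1.157357 = 5.786785, which rounds to 5.7868.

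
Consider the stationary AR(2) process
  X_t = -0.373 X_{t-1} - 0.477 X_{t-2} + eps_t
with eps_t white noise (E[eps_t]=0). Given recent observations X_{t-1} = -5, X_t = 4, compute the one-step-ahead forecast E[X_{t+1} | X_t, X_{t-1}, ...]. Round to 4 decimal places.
E[X_{t+1} \mid \mathcal F_t] = 0.8930

For an AR(p) model X_t = c + sum_i phi_i X_{t-i} + eps_t, the
one-step-ahead conditional mean is
  E[X_{t+1} | X_t, ...] = c + sum_i phi_i X_{t+1-i}.
Substitute known values:
  E[X_{t+1} | ...] = (-0.373) * (4) + (-0.477) * (-5)
                   = 0.8930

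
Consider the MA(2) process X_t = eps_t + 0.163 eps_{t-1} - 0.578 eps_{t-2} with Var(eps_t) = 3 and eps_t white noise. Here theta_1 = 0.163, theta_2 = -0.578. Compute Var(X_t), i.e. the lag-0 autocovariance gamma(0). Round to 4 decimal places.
\gamma(0) = 4.0820

For an MA(q) process X_t = eps_t + sum_i theta_i eps_{t-i} with
Var(eps_t) = sigma^2, the variance is
  gamma(0) = sigma^2 * (1 + sum_i theta_i^2).
  sum_i theta_i^2 = (0.163)^2 + (-0.578)^2 = 0.026569 + 0.334084 = 0.360653.
  gamma(0) = 3 * (1 + 0.360653) = 3 * 1.360653 = 4.081959, which rounds to 4.0820.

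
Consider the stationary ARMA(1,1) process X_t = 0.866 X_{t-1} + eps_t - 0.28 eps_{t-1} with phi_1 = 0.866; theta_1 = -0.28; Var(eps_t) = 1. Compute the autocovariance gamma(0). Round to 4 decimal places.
\gamma(0) = 2.3733

Multiply the model equation by X_{t-k} and take expectations. With theta_0 = psi_0 = 1 and psi_j the MA(infinity) weights, this gives
  gamma(k) - sum_i phi_i gamma(k-i) = c_k,
  c_k = sigma^2 * sum_{j=k..q} theta_j psi_{j-k}   (c_k = 0 for k > q),
using gamma(-m) = gamma(m).
psi-weights needed (psi_j = theta_j + sum_i phi_i psi_{j-i}):
  psi_1 = theta_1 + phi_1 = -0.28 + (0.866) = 0.586
Right-hand sides:
  c_0 = sigma^2 (1 + theta_1 psi_1) = 1 * (1 + (-0.28)(0.586)) = 1 * 0.83592 = 0.83592
  c_1 = sigma^2 theta_1 = 1 * (-0.28) = -0.28
  c_2 = 0
Equations for k = 0 and k = 1 (AR order 1):
  gamma(0) = phi_1 gamma(1) + c_0
  gamma(1) = phi_1 gamma(0) + c_1
Substituting the second into the first: gamma(0) (1 - phi_1^2) = c_0 + phi_1 c_1, so
  gamma(0) = (c_0 + phi_1 c_1) / (1 - phi_1^2) = (0.83592 + (0.866)(-0.28)) / (1 - (0.866)^2) = 0.59344 / 0.250044 = 2.373342.
Therefore gamma(0) = 2.3733 (to 4 decimal places).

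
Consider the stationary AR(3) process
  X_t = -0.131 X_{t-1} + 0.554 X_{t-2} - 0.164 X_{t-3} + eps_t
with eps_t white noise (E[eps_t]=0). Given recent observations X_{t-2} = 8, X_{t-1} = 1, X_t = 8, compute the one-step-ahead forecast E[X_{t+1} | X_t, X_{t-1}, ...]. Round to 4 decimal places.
E[X_{t+1} \mid \mathcal F_t] = -1.8060

For an AR(p) model X_t = c + sum_i phi_i X_{t-i} + eps_t, the
one-step-ahead conditional mean is
  E[X_{t+1} | X_t, ...] = c + sum_i phi_i X_{t+1-i}.
Substitute known values:
  E[X_{t+1} | ...] = (-0.131) * (8) + (0.554) * (1) + (-0.164) * (8)
                   = -1.8060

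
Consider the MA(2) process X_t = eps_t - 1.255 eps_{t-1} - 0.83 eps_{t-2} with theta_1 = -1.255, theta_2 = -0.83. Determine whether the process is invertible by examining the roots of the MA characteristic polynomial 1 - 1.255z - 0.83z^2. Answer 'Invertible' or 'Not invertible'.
\text{Not invertible}

The MA(q) characteristic polynomial is P(z) = 1 - 1.255z - 0.83z^2.
Invertibility requires all roots to lie outside the unit circle, i.e. |z| > 1 for every root.
Set 1 + (-1.255) z + (-0.83) z^2 = 0, i.e. a z^2 + b z + c = 0 with a = -0.83, b = -1.255, c = 1.
Discriminant D = b^2 - 4ac = (-1.255)^2 - 4*(-0.83)*1 = 1.575025 - (-3.32) = 4.895025.
D >= 0, so the roots are real: z = (-b +/- sqrt(D)) / (2a) = (1.255 +/- 2.21247) / (-1.66).
  z_1 = (1.255 + 2.21247) / (-1.66) = -2.0888,   |z_1| = 2.0888.
  z_2 = (1.255 - 2.21247) / (-1.66) = 0.5768,   |z_2| = 0.5768.
Moduli of all roots: 2.0888, 0.5768.
All moduli strictly greater than 1? No.
Verdict: Not invertible.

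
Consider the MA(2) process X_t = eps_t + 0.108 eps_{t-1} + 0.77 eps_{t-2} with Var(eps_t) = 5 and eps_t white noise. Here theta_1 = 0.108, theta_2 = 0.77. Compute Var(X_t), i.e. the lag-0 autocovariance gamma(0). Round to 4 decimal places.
\gamma(0) = 8.0228

For an MA(q) process X_t = eps_t + sum_i theta_i eps_{t-i} with
Var(eps_t) = sigma^2, the variance is
  gamma(0) = sigma^2 * (1 + sum_i theta_i^2).
  sum_i theta_i^2 = (0.108)^2 + (0.77)^2 = 0.011664 + 0.5929 = 0.604564.
  gamma(0) = 5 * (1 + 0.604564) = 5 * 1.604564 = 8.02282, which rounds to 8.0228.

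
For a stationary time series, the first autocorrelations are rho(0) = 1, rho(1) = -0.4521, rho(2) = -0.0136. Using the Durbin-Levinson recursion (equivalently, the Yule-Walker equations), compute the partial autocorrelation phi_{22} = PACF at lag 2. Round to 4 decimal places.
\phi_{22} = -0.2740

The PACF at lag k is phi_{kk}, the last component of the solution
to the Yule-Walker system G_k phi = r_k where
  (G_k)_{ij} = rho(|i - j|), (r_k)_i = rho(i), i,j = 1..k.
Equivalently, Durbin-Levinson gives phi_{kk} iteratively:
  phi_{11} = rho(1)
  phi_{kk} = [rho(k) - sum_{j=1..k-1} phi_{k-1,j} rho(k-j)]
            / [1 - sum_{j=1..k-1} phi_{k-1,j} rho(j)],
  phi_{k,j} = phi_{k-1,j} - phi_{kk} phi_{k-1,k-j},  j = 1..k-1.
Step k = 1:
  phi_11 = rho(1) = -0.4521.
Step k = 2:
  phi_22 = [rho(2) - phi_11 rho(1)] / [1 - phi_11 rho(1)] = [-0.0136 - (-0.4521)(-0.4521)] / [1 - (-0.4521)(-0.4521)]
         = -0.21799441 / 0.79560559 = -0.274.
Therefore phi_{22} = -0.2740.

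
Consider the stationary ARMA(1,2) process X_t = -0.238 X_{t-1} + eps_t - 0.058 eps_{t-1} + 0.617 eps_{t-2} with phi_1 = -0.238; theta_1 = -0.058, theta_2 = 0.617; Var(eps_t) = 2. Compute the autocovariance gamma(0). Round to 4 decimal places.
\gamma(0) = 3.1772

Multiply the model equation by X_{t-k} and take expectations. With theta_0 = psi_0 = 1 and psi_j the MA(infinity) weights, this gives
  gamma(k) - sum_i phi_i gamma(k-i) = c_k,
  c_k = sigma^2 * sum_{j=k..q} theta_j psi_{j-k}   (c_k = 0 for k > q),
using gamma(-m) = gamma(m).
psi-weights needed (psi_j = theta_j + sum_i phi_i psi_{j-i}):
  psi_1 = theta_1 + phi_1 = -0.058 + (-0.238) = -0.296
  psi_2 = theta_2 + phi_1 psi_1 = 0.617 + (-0.238)(-0.296) = 0.687448
Right-hand sides:
  c_0 = sigma^2 (1 + theta_1 psi_1 + theta_2 psi_2) = 2 * (1 + (-0.058)(-0.296) + (0.617)(0.687448)) = 2 * 1.441323 = 2.882647
  c_1 = sigma^2 (theta_1 + theta_2 psi_1) = 2 * (-0.058 + (0.617)(-0.296)) = -0.481264
  c_2 = sigma^2 theta_2 = 2 * (0.617) = 1.234
Equations for k = 0 and k = 1 (AR order 1):
  gamma(0) = phi_1 gamma(1) + c_0
  gamma(1) = phi_1 gamma(0) + c_1
Substituting the second into the first: gamma(0) (1 - phi_1^2) = c_0 + phi_1 c_1, so
  gamma(0) = (c_0 + phi_1 c_1) / (1 - phi_1^2) = (2.882647 + (-0.238)(-0.481264)) / (1 - (-0.238)^2) = 2.997188 / 0.943356 = 3.177154.
Therefore gamma(0) = 3.1772 (to 4 decimal places).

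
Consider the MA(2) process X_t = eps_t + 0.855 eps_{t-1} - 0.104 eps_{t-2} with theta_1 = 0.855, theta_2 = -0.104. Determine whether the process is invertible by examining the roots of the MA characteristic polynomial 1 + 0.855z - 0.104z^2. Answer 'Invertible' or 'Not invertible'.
\text{Invertible}

The MA(q) characteristic polynomial is P(z) = 1 + 0.855z - 0.104z^2.
Invertibility requires all roots to lie outside the unit circle, i.e. |z| > 1 for every root.
Set 1 + (0.855) z + (-0.104) z^2 = 0, i.e. a z^2 + b z + c = 0 with a = -0.104, b = 0.855, c = 1.
Discriminant D = b^2 - 4ac = (0.855)^2 - 4*(-0.104)*1 = 0.731025 - (-0.416) = 1.147025.
D >= 0, so the roots are real: z = (-b +/- sqrt(D)) / (2a) = (-0.855 +/- 1.070993) / (-0.208).
  z_1 = (-0.855 + 1.070993) / (-0.208) = -1.0384,   |z_1| = 1.0384.
  z_2 = (-0.855 - 1.070993) / (-0.208) = 9.2596,   |z_2| = 9.2596.
Moduli of all roots: 1.0384, 9.2596.
All moduli strictly greater than 1? Yes.
Verdict: Invertible.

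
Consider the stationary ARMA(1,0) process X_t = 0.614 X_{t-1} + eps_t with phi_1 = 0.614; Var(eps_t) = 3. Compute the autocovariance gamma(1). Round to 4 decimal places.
\gamma(1) = 2.9566

Multiply the model equation by X_{t-k} and take expectations. With theta_0 = psi_0 = 1 and psi_j the MA(infinity) weights, this gives
  gamma(k) - sum_i phi_i gamma(k-i) = c_k,
  c_k = sigma^2 * sum_{j=k..q} theta_j psi_{j-k}   (c_k = 0 for k > q),
using gamma(-m) = gamma(m).
Pure AR (q = 0): c_0 = sigma^2 = 3, c_k = 0 for k >= 1.
Equations for k = 0 and k = 1 (AR order 1):
  gamma(0) = phi_1 gamma(1) + c_0
  gamma(1) = phi_1 gamma(0) + c_1
Substituting the second into the first: gamma(0) (1 - phi_1^2) = c_0 + phi_1 c_1, so
  gamma(0) = c_0 / (1 - phi_1^2) = 3 / (1 - (0.614)^2) = 3 / 0.623004 = 4.815378.
  gamma(1) = phi_1 gamma(0) = (0.614)(4.815378) = 2.956642.
Therefore gamma(1) = 2.9566 (to 4 decimal places).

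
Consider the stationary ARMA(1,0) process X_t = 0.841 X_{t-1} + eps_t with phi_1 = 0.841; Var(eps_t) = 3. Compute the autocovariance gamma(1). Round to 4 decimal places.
\gamma(1) = 8.6192

Multiply the model equation by X_{t-k} and take expectations. With theta_0 = psi_0 = 1 and psi_j the MA(infinity) weights, this gives
  gamma(k) - sum_i phi_i gamma(k-i) = c_k,
  c_k = sigma^2 * sum_{j=k..q} theta_j psi_{j-k}   (c_k = 0 for k > q),
using gamma(-m) = gamma(m).
Pure AR (q = 0): c_0 = sigma^2 = 3, c_k = 0 for k >= 1.
Equations for k = 0 and k = 1 (AR order 1):
  gamma(0) = phi_1 gamma(1) + c_0
  gamma(1) = phi_1 gamma(0) + c_1
Substituting the second into the first: gamma(0) (1 - phi_1^2) = c_0 + phi_1 c_1, so
  gamma(0) = c_0 / (1 - phi_1^2) = 3 / (1 - (0.841)^2) = 3 / 0.292719 = 10.248737.
  gamma(1) = phi_1 gamma(0) = (0.841)(10.248737) = 8.619188.
Therefore gamma(1) = 8.6192 (to 4 decimal places).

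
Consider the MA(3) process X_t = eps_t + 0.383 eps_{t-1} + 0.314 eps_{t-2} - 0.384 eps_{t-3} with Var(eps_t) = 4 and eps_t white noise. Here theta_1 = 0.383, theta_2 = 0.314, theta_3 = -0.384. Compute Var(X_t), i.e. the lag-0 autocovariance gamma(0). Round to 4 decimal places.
\gamma(0) = 5.5710

For an MA(q) process X_t = eps_t + sum_i theta_i eps_{t-i} with
Var(eps_t) = sigma^2, the variance is
  gamma(0) = sigma^2 * (1 + sum_i theta_i^2).
  sum_i theta_i^2 = (0.383)^2 + (0.314)^2 + (-0.384)^2 = 0.146689 + 0.098596 + 0.147456 = 0.392741.
  gamma(0) = 4 * (1 + 0.392741) = 4 * 1.392741 = 5.570964, which rounds to 5.5710.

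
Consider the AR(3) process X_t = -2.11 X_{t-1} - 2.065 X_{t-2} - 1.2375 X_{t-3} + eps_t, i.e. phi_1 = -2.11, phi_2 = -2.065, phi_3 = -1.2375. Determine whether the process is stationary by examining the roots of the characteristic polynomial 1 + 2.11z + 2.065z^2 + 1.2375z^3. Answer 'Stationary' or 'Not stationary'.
\text{Not stationary}

The AR(p) characteristic polynomial is P(z) = 1 + 2.11z + 2.065z^2 + 1.2375z^3.
Stationarity requires all roots to lie outside the unit circle, i.e. |z| > 1 for every root.
Degree 3: look for a simple real root z0 first, then factor out (1 - z/z0) and solve the remaining quadratic.
Testing z0 = -0.8: P(-0.8) = 1 + (2.11)(-0.8) + (2.065)(-0.8)^2 + (1.2375)(-0.8)^3
  = 1 + (-1.688) + (1.3216) + (-0.6336) = 0.  So z_0 = -0.8 is a root, |z_0| = 0.8.
Divide out the factor (1 + 1.25 z) = (1 - z/z0) (since 1/z0 = -1.25):
  P(z) = (1 + 1.25 z)(1 + (0.86) z + (0.99) z^2)
  [check: z-coef 0.86 - (-1.25) = 2.11; z^2-coef 0.99 - (-1.25)(0.86) = 2.065; z^3-coef -(-1.25)(0.99) = 1.2375.]
Remaining roots from the quadratic factor 1 + (0.86) z + (0.99) z^2:
  Set 1 + (0.86) z + (0.99) z^2 = 0, i.e. a z^2 + b z + c = 0 with a = 0.99, b = 0.86, c = 1.
  Discriminant D = b^2 - 4ac = (0.86)^2 - 4*(0.99)*1 = 0.7396 - (3.96) = -3.2204.
  D < 0, so the roots are the complex-conjugate pair z = (-b +/- i sqrt(-D)) / (2a) = -0.4343 +/- 0.9063i.
  For a conjugate pair |z|^2 = z * conj(z) = (product of roots) = c/a = 1/(0.99) = 1.010101, so |z| = sqrt(1.010101) = 1.005 for both roots.
Moduli of all roots: 0.8000, 1.0050, 1.0050.
All moduli strictly greater than 1? No.
Verdict: Not stationary.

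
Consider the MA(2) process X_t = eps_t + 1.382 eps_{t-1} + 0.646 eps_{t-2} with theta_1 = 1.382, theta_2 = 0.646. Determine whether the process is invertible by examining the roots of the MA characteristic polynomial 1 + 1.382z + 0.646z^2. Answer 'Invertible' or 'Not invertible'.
\text{Invertible}

The MA(q) characteristic polynomial is P(z) = 1 + 1.382z + 0.646z^2.
Invertibility requires all roots to lie outside the unit circle, i.e. |z| > 1 for every root.
Set 1 + (1.382) z + (0.646) z^2 = 0, i.e. a z^2 + b z + c = 0 with a = 0.646, b = 1.382, c = 1.
Discriminant D = b^2 - 4ac = (1.382)^2 - 4*(0.646)*1 = 1.909924 - (2.584) = -0.674076.
D < 0, so the roots are the complex-conjugate pair z = (-b +/- i sqrt(-D)) / (2a) = -1.0697 +/- 0.6355i.
For a conjugate pair |z|^2 = z * conj(z) = (product of roots) = c/a = 1/(0.646) = 1.547988, so |z| = sqrt(1.547988) = 1.2442 for both roots.
Moduli of all roots: 1.2442, 1.2442.
All moduli strictly greater than 1? Yes.
Verdict: Invertible.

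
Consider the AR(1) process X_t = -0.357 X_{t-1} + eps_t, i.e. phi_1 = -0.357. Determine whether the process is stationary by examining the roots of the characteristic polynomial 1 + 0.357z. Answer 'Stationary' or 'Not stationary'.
\text{Stationary}

The AR(p) characteristic polynomial is P(z) = 1 + 0.357z.
Stationarity requires all roots to lie outside the unit circle, i.e. |z| > 1 for every root.
This is linear in z: 1 + (0.357) z = 0  =>  z = -1/(0.357) = -2.80112,  |z| = 2.80112.
Moduli of all roots: 2.8011.
All moduli strictly greater than 1? Yes.
Verdict: Stationary.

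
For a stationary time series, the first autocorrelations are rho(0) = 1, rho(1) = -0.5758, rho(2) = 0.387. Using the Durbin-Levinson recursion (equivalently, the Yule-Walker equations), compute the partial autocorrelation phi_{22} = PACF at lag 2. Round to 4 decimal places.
\phi_{22} = 0.0830

The PACF at lag k is phi_{kk}, the last component of the solution
to the Yule-Walker system G_k phi = r_k where
  (G_k)_{ij} = rho(|i - j|), (r_k)_i = rho(i), i,j = 1..k.
Equivalently, Durbin-Levinson gives phi_{kk} iteratively:
  phi_{11} = rho(1)
  phi_{kk} = [rho(k) - sum_{j=1..k-1} phi_{k-1,j} rho(k-j)]
            / [1 - sum_{j=1..k-1} phi_{k-1,j} rho(j)],
  phi_{k,j} = phi_{k-1,j} - phi_{kk} phi_{k-1,k-j},  j = 1..k-1.
Step k = 1:
  phi_11 = rho(1) = -0.5758.
Step k = 2:
  phi_22 = [rho(2) - phi_11 rho(1)] / [1 - phi_11 rho(1)] = [0.387 - (-0.5758)(-0.5758)] / [1 - (-0.5758)(-0.5758)]
         = 0.05545436 / 0.66845436 = 0.083.
Therefore phi_{22} = 0.0830.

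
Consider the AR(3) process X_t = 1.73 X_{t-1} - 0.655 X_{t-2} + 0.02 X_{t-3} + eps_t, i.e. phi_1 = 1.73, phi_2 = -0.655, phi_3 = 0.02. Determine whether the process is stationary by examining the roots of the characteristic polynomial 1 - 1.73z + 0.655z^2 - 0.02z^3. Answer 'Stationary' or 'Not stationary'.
\text{Not stationary}

The AR(p) characteristic polynomial is P(z) = 1 - 1.73z + 0.655z^2 - 0.02z^3.
Stationarity requires all roots to lie outside the unit circle, i.e. |z| > 1 for every root.
Degree 3: look for a simple real root z0 first, then factor out (1 - z/z0) and solve the remaining quadratic.
Testing z0 = 2: P(2) = 1 + (-1.73)(2) + (0.655)(2)^2 + (-0.02)(2)^3
  = 1 + (-3.46) + (2.62) + (-0.16) = 0.  So z_0 = 2 is a root, |z_0| = 2.
Divide out the factor (1 - 0.5 z) = (1 - z/z0) (since 1/z0 = 0.5):
  P(z) = (1 - 0.5 z)(1 + (-1.23) z + (0.04) z^2)
  [check: z-coef -1.23 - (0.5) = -1.73; z^2-coef 0.04 - (0.5)(-1.23) = 0.655; z^3-coef -(0.5)(0.04) = -0.02.]
Remaining roots from the quadratic factor 1 + (-1.23) z + (0.04) z^2:
  Set 1 + (-1.23) z + (0.04) z^2 = 0, i.e. a z^2 + b z + c = 0 with a = 0.04, b = -1.23, c = 1.
  Discriminant D = b^2 - 4ac = (-1.23)^2 - 4*(0.04)*1 = 1.5129 - (0.16) = 1.3529.
  D >= 0, so the roots are real: z = (-b +/- sqrt(D)) / (2a) = (1.23 +/- 1.163142) / (0.08).
    z_1 = (1.23 + 1.163142) / (0.08) = 29.9143,   |z_1| = 29.9143.
    z_2 = (1.23 - 1.163142) / (0.08) = 0.8357,   |z_2| = 0.8357.
Moduli of all roots: 2.0000, 29.9143, 0.8357.
All moduli strictly greater than 1? No.
Verdict: Not stationary.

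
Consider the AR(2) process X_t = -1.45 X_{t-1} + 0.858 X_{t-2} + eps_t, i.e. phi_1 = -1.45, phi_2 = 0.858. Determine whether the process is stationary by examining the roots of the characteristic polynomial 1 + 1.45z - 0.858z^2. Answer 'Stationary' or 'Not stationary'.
\text{Not stationary}

The AR(p) characteristic polynomial is P(z) = 1 + 1.45z - 0.858z^2.
Stationarity requires all roots to lie outside the unit circle, i.e. |z| > 1 for every root.
Set 1 + (1.45) z + (-0.858) z^2 = 0, i.e. a z^2 + b z + c = 0 with a = -0.858, b = 1.45, c = 1.
Discriminant D = b^2 - 4ac = (1.45)^2 - 4*(-0.858)*1 = 2.1025 - (-3.432) = 5.5345.
D >= 0, so the roots are real: z = (-b +/- sqrt(D)) / (2a) = (-1.45 +/- 2.352552) / (-1.716).
  z_1 = (-1.45 + 2.352552) / (-1.716) = -0.526,   |z_1| = 0.526.
  z_2 = (-1.45 - 2.352552) / (-1.716) = 2.2159,   |z_2| = 2.2159.
Moduli of all roots: 0.5260, 2.2159.
All moduli strictly greater than 1? No.
Verdict: Not stationary.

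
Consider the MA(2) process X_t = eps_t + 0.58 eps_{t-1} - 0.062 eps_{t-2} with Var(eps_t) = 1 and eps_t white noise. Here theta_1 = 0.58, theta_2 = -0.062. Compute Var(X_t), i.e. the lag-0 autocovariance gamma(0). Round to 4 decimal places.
\gamma(0) = 1.3402

For an MA(q) process X_t = eps_t + sum_i theta_i eps_{t-i} with
Var(eps_t) = sigma^2, the variance is
  gamma(0) = sigma^2 * (1 + sum_i theta_i^2).
  sum_i theta_i^2 = (0.58)^2 + (-0.062)^2 = 0.3364 + 0.003844 = 0.340244.
  gamma(0) = 1 * (1 + 0.340244) = 1 * 1.340244 = 1.340244, which rounds to 1.3402.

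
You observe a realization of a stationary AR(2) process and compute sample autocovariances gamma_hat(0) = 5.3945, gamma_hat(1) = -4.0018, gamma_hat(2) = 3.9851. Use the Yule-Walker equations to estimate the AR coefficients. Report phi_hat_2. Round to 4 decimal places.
\hat\phi_{2} = 0.4190

The Yule-Walker equations for an AR(p) process read, in matrix form,
  Gamma_p phi = r_p,   with   (Gamma_p)_{ij} = gamma(|i - j|),
                       (r_p)_i = gamma(i),   i,j = 1..p.
Substitute the sample gammas (Toeplitz matrix and right-hand side of size 2):
  Gamma_p = [[5.3945, -4.0018], [-4.0018, 5.3945]]
  r_p     = [-4.0018, 3.9851]
Written out:
  5.3945 phi_1 - 4.0018 phi_2 = -4.0018
  -4.0018 phi_1 + 5.3945 phi_2 = 3.9851
Solve by Cramer's rule:
  det = gamma(0)^2 - gamma(1)^2 = (5.3945)^2 - (-4.0018)^2 = 29.10063025 - 16.01440324 = 13.08622701
  phi_hat_1 = [gamma(1) gamma(0) - gamma(1) gamma(2)] / det = [(-4.0018)(5.3945) - (-4.0018)(3.9851)] / 13.08622701 = -5.64013692 / 13.08622701 = -0.431
  phi_hat_2 = [gamma(0) gamma(2) - gamma(1)^2] / det = [(5.3945)(3.9851) - (-4.0018)^2] / 13.08622701 = 5.48321871 / 13.08622701 = 0.419
So phi_hat = [-0.4310, 0.4190].
Therefore phi_hat_2 = 0.4190.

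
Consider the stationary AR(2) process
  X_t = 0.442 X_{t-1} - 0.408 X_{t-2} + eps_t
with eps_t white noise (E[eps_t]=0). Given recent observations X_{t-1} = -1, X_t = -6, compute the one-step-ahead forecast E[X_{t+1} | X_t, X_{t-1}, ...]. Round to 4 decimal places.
E[X_{t+1} \mid \mathcal F_t] = -2.2440

For an AR(p) model X_t = c + sum_i phi_i X_{t-i} + eps_t, the
one-step-ahead conditional mean is
  E[X_{t+1} | X_t, ...] = c + sum_i phi_i X_{t+1-i}.
Substitute known values:
  E[X_{t+1} | ...] = (0.442) * (-6) + (-0.408) * (-1)
                   = -2.2440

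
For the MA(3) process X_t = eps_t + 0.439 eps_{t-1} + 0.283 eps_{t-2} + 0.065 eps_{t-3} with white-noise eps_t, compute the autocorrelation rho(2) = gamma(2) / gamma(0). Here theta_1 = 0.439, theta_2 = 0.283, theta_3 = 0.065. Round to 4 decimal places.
\rho(2) = 0.2440

For an MA(q) process with theta_0 = 1, the autocovariance is
  gamma(k) = sigma^2 * sum_{i=0..q-k} theta_i * theta_{i+k},
and rho(k) = gamma(k) / gamma(0). Sigma^2 cancels.
  numerator   = (1)*(0.283) + (0.439)*(0.065) = 0.311535.
  denominator = (1)^2 + (0.439)^2 + (0.283)^2 + (0.065)^2 = 1.277035.
  rho(2) = 0.311535 / 1.277035 = 0.2440.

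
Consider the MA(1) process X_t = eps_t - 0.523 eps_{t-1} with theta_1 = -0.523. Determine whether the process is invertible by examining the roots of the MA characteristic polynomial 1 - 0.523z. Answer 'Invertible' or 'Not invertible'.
\text{Invertible}

The MA(q) characteristic polynomial is P(z) = 1 - 0.523z.
Invertibility requires all roots to lie outside the unit circle, i.e. |z| > 1 for every root.
This is linear in z: 1 + (-0.523) z = 0  =>  z = -1/(-0.523) = 1.912046,  |z| = 1.912046.
Moduli of all roots: 1.9120.
All moduli strictly greater than 1? Yes.
Verdict: Invertible.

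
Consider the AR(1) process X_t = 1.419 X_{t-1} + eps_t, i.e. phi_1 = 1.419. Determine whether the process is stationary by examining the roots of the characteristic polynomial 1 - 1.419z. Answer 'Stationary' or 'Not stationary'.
\text{Not stationary}

The AR(p) characteristic polynomial is P(z) = 1 - 1.419z.
Stationarity requires all roots to lie outside the unit circle, i.e. |z| > 1 for every root.
This is linear in z: 1 + (-1.419) z = 0  =>  z = -1/(-1.419) = 0.704722,  |z| = 0.704722.
Moduli of all roots: 0.7047.
All moduli strictly greater than 1? No.
Verdict: Not stationary.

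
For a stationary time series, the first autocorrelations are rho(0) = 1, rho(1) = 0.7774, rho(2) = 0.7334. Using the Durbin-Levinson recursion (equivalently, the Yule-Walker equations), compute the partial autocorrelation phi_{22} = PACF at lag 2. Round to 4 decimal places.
\phi_{22} = 0.3262

The PACF at lag k is phi_{kk}, the last component of the solution
to the Yule-Walker system G_k phi = r_k where
  (G_k)_{ij} = rho(|i - j|), (r_k)_i = rho(i), i,j = 1..k.
Equivalently, Durbin-Levinson gives phi_{kk} iteratively:
  phi_{11} = rho(1)
  phi_{kk} = [rho(k) - sum_{j=1..k-1} phi_{k-1,j} rho(k-j)]
            / [1 - sum_{j=1..k-1} phi_{k-1,j} rho(j)],
  phi_{k,j} = phi_{k-1,j} - phi_{kk} phi_{k-1,k-j},  j = 1..k-1.
Step k = 1:
  phi_11 = rho(1) = 0.7774.
Step k = 2:
  phi_22 = [rho(2) - phi_11 rho(1)] / [1 - phi_11 rho(1)] = [0.7334 - (0.7774)(0.7774)] / [1 - (0.7774)(0.7774)]
         = 0.12904924 / 0.39564924 = 0.3262.
Therefore phi_{22} = 0.3262.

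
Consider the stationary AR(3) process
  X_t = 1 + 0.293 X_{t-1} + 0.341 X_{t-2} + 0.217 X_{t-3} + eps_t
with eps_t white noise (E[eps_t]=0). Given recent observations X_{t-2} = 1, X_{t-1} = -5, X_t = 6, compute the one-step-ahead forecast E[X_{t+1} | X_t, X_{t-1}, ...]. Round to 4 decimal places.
E[X_{t+1} \mid \mathcal F_t] = 1.2700

For an AR(p) model X_t = c + sum_i phi_i X_{t-i} + eps_t, the
one-step-ahead conditional mean is
  E[X_{t+1} | X_t, ...] = c + sum_i phi_i X_{t+1-i}.
Substitute known values:
  E[X_{t+1} | ...] = 1 + (0.293) * (6) + (0.341) * (-5) + (0.217) * (1)
                   = 1.2700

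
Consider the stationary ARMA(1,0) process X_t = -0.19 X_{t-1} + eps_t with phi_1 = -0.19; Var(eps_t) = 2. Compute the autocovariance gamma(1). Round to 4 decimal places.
\gamma(1) = -0.3942

Multiply the model equation by X_{t-k} and take expectations. With theta_0 = psi_0 = 1 and psi_j the MA(infinity) weights, this gives
  gamma(k) - sum_i phi_i gamma(k-i) = c_k,
  c_k = sigma^2 * sum_{j=k..q} theta_j psi_{j-k}   (c_k = 0 for k > q),
using gamma(-m) = gamma(m).
Pure AR (q = 0): c_0 = sigma^2 = 2, c_k = 0 for k >= 1.
Equations for k = 0 and k = 1 (AR order 1):
  gamma(0) = phi_1 gamma(1) + c_0
  gamma(1) = phi_1 gamma(0) + c_1
Substituting the second into the first: gamma(0) (1 - phi_1^2) = c_0 + phi_1 c_1, so
  gamma(0) = c_0 / (1 - phi_1^2) = 2 / (1 - (-0.19)^2) = 2 / 0.9639 = 2.074904.
  gamma(1) = phi_1 gamma(0) = (-0.19)(2.074904) = -0.394232.
Therefore gamma(1) = -0.3942 (to 4 decimal places).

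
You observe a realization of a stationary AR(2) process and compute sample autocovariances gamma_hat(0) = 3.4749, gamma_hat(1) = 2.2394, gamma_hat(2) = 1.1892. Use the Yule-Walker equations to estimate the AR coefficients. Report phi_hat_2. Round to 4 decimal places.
\hat\phi_{2} = -0.1250

The Yule-Walker equations for an AR(p) process read, in matrix form,
  Gamma_p phi = r_p,   with   (Gamma_p)_{ij} = gamma(|i - j|),
                       (r_p)_i = gamma(i),   i,j = 1..p.
Substitute the sample gammas (Toeplitz matrix and right-hand side of size 2):
  Gamma_p = [[3.4749, 2.2394], [2.2394, 3.4749]]
  r_p     = [2.2394, 1.1892]
Written out:
  3.4749 phi_1 + 2.2394 phi_2 = 2.2394
  2.2394 phi_1 + 3.4749 phi_2 = 1.1892
Solve by Cramer's rule:
  det = gamma(0)^2 - gamma(1)^2 = (3.4749)^2 - (2.2394)^2 = 12.07493001 - 5.01491236 = 7.06001765
  phi_hat_1 = [gamma(1) gamma(0) - gamma(1) gamma(2)] / det = [(2.2394)(3.4749) - (2.2394)(1.1892)] / 7.06001765 = 5.11859658 / 7.06001765 = 0.725
  phi_hat_2 = [gamma(0) gamma(2) - gamma(1)^2] / det = [(3.4749)(1.1892) - (2.2394)^2] / 7.06001765 = -0.88256128 / 7.06001765 = -0.125
So phi_hat = [0.7250, -0.1250].
Therefore phi_hat_2 = -0.1250.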